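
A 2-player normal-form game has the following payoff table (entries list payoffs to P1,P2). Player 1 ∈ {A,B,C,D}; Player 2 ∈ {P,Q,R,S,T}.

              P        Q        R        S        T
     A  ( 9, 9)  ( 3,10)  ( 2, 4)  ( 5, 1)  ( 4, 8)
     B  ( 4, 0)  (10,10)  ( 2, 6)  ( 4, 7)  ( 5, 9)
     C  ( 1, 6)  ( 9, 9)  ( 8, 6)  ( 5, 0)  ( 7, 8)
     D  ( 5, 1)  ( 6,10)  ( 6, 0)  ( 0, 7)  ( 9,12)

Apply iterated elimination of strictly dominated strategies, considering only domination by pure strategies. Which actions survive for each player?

IESDS → P1:{B,C,D} P2:{Q,T}

P2 drop P (Q beats it: A:10>9 B:10>0 C:9>6 D:10>1)
P2 drop R (Q beats it: A:10>4 B:10>6 C:9>6 D:10>0)
P2 drop S (Q beats it: A:10>1 B:10>7 C:9>0 D:10>7)
P1 drop A (B beats it: Q:10>3 T:5>4)
P1→{B,C,D} P2→{Q,T}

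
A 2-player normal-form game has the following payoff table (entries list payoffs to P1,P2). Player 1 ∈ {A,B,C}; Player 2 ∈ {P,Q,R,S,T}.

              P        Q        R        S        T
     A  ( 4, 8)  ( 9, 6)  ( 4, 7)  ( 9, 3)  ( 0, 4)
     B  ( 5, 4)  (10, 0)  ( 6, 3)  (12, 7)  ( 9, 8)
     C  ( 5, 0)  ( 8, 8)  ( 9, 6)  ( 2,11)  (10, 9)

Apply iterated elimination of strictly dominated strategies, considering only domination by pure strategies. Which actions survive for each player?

P1 drop A (B beats it: P:5>4 Q:10>9 R:6>4 S:12>9 T:9>0)
P2 drop P (S beats it: B:7>4 C:11>0)
P2 drop Q (S beats it: B:7>0 C:11>8)
P2 drop R (S beats it: B:7>3 C:11>6)
P1→{B,C} P2→{S,T}

Remaining: P1:{B,C} P2:{S,T}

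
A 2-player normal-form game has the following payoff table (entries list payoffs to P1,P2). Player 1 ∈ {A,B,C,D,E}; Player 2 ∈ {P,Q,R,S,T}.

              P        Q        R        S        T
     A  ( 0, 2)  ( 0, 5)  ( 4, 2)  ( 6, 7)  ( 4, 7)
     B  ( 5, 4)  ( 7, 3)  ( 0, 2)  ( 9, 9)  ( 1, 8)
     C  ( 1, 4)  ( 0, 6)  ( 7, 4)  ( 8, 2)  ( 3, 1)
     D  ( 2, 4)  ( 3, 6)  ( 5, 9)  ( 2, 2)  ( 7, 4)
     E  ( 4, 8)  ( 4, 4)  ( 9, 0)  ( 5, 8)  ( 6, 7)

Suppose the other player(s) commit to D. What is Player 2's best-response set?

BR_2 = {R}

u_2(P vs D) = 4
u_2(Q vs D) = 6
u_2(R vs D) = 9
u_2(S vs D) = 2
u_2(T vs D) = 4
max payoff 9 at {R}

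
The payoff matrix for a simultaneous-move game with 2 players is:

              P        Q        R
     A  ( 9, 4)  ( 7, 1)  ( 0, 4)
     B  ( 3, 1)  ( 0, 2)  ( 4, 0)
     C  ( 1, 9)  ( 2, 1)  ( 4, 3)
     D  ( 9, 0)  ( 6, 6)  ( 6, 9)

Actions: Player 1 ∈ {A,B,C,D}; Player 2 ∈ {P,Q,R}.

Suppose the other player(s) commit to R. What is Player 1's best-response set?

u_1(A vs R) = 0
u_1(B vs R) = 4
u_1(C vs R) = 4
u_1(D vs R) = 6
max payoff 6 at {D}

argmax u_1 = {D}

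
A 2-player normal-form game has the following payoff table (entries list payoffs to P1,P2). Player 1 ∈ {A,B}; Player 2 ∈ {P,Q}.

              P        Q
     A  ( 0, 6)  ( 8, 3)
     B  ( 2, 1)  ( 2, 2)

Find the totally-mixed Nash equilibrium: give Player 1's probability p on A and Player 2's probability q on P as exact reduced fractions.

(p,q) = (1/4, 3/4)

P1 indiff ⇒ q·0+(1-q)·8 = q·2+(1-q)·2 ⇒ q(-2) = (1-q)(-6) ⇒ q = 3/4
P2 indiff ⇒ p·6+(1-p)·1 = p·3+(1-p)·2 ⇒ p(3) = (1-p)(1) ⇒ p = 1/4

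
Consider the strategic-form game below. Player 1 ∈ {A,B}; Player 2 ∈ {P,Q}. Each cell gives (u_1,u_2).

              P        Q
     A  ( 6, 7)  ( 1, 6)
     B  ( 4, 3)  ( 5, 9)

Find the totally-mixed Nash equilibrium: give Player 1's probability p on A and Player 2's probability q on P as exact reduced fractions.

p=6/7, q=2/3

P1 indiff ⇒ q·6+(1-q)·1 = q·4+(1-q)·5 ⇒ q(2) = (1-q)(4) ⇒ q = 2/3
P2 indiff ⇒ p·7+(1-p)·3 = p·6+(1-p)·9 ⇒ p(1) = (1-p)(6) ⇒ p = 6/7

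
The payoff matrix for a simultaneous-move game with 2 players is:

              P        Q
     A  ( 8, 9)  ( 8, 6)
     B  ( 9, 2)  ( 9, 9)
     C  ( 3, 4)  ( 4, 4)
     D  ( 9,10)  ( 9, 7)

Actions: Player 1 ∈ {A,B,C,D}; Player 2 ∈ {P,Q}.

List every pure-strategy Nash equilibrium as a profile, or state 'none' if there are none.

(A,P): not NE [P1→D gives 9>8]
(A,Q): not NE [P1→D gives 9>8; P2→P gives 9>6]
(B,P): not NE [P2→Q gives 9>2]
(B,Q): NE
(C,P): not NE [P1→D gives 9>3]
(C,Q): not NE [P1→D gives 9>4]
(D,P): NE
(D,Q): not NE [P2→P gives 10>7]

Nash profiles: (B,Q), (D,P)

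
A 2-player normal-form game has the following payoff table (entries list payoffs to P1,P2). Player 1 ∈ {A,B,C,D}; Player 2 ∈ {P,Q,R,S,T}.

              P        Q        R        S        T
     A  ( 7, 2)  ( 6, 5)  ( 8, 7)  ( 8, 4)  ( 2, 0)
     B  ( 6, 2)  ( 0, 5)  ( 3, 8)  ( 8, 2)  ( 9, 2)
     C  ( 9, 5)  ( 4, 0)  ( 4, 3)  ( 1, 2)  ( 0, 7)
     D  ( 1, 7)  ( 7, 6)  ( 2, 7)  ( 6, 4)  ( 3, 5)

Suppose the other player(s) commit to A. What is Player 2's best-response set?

u_2(P vs A) = 2
u_2(Q vs A) = 5
u_2(R vs A) = 7
u_2(S vs A) = 4
u_2(T vs A) = 0
max payoff 7 at {R}

P2 best: {R}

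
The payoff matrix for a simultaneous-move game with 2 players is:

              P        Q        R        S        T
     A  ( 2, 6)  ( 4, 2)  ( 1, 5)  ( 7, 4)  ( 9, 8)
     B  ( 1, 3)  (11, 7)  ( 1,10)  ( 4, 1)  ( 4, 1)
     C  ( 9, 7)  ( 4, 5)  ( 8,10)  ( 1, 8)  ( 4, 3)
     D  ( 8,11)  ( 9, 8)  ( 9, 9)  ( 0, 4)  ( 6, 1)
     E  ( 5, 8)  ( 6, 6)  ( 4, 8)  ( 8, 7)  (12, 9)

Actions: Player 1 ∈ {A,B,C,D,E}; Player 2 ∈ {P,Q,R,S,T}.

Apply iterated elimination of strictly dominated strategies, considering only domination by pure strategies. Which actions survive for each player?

P1 drop A (E beats it: P:5>2 Q:6>4 R:4>1 S:8>7 T:12>9)
P2 drop Q (R beats it: B:10>7 C:10>5 D:9>8 E:8>6)
P1 drop B (E beats it: P:5>1 R:4>1 S:8>4 T:12>4)
P2 drop S (R beats it: C:10>8 D:9>4 E:8>7)
P1→{C,D,E} P2→{P,R,T}

IESDS → P1:{C,D,E} P2:{P,R,T}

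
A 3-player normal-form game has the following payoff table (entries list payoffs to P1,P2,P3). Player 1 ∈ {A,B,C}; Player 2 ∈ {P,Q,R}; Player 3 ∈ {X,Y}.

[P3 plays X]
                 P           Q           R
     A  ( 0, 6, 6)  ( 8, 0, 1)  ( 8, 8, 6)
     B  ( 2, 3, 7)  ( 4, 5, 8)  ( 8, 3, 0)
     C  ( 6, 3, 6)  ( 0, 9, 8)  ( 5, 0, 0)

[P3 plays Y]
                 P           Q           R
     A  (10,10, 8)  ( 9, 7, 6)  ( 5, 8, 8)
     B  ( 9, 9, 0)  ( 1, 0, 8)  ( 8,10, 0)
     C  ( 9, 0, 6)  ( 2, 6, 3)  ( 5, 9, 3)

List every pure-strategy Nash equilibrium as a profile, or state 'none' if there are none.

(A,P,X): not NE [P1→C gives 6>0; P2→R gives 8>6; P3→Y gives 8>6]
(A,P,Y): NE
(A,Q,X): not NE [P2→R gives 8>0; P3→Y gives 6>1]
(A,Q,Y): not NE [P2→P gives 10>7]
(A,R,X): not NE [P3→Y gives 8>6]
(A,R,Y): not NE [P1→B gives 8>5; P2→P gives 10>8]
(B,P,X): not NE [P1→C gives 6>2; P2→Q gives 5>3]
(B,P,Y): not NE [P1→A gives 10>9; P2→R gives 10>9; P3→X gives 7>0]
(B,Q,X): not NE [P1→A gives 8>4]
(B,Q,Y): not NE [P1→A gives 9>1; P2→R gives 10>0]
(B,R,X): not NE [P2→Q gives 5>3]
(B,R,Y): NE
(C,P,X): not NE [P2→Q gives 9>3]
(C,P,Y): not NE [P1→A gives 10>9; P2→R gives 9>0]
(C,Q,X): not NE [P1→A gives 8>0]
(C,Q,Y): not NE [P1→A gives 9>2; P2→R gives 9>6; P3→X gives 8>3]
(C,R,X): not NE [P1→B gives 8>5; P2→Q gives 9>0; P3→Y gives 3>0]
(C,R,Y): not NE [P1→B gives 8>5]

NE set: (A,P,Y), (B,R,Y)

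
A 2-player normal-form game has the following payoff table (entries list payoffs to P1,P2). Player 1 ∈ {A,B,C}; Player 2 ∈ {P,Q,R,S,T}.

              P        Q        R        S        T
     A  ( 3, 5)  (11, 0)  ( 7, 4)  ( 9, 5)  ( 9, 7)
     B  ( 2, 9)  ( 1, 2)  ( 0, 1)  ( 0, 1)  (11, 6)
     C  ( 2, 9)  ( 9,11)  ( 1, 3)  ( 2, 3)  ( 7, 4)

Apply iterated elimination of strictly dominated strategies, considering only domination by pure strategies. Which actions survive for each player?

IESDS → P1:{A,B} P2:{P,T}

P1 drop C (A beats it: P:3>2 Q:11>9 R:7>1 S:9>2 T:9>7)
P2 drop Q (P beats it: A:5>0 B:9>2)
P2 drop R (P beats it: A:5>4 B:9>1)
P2 drop S (T beats it: A:7>5 B:6>1)
P1→{A,B} P2→{P,T}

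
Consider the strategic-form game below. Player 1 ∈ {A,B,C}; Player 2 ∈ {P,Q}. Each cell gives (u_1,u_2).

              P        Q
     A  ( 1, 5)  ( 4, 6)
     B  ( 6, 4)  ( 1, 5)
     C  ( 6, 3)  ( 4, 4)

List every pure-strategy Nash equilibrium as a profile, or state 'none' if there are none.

(A,P): not NE [P1→C gives 6>1; P2→Q gives 6>5]
(A,Q): NE
(B,P): not NE [P2→Q gives 5>4]
(B,Q): not NE [P1→C gives 4>1]
(C,P): not NE [P2→Q gives 4>3]
(C,Q): NE

Nash profiles: (A,Q), (C,Q)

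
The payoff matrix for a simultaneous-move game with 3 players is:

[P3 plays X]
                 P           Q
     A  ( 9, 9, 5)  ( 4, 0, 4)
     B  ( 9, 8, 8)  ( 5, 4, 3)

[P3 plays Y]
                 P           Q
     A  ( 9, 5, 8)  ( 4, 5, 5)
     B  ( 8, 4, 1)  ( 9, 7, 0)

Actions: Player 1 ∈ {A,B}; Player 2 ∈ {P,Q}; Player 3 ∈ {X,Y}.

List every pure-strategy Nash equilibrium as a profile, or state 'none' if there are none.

PSNE = {(A,P,Y), (B,P,X)}

(A,P,X): not NE [P3→Y gives 8>5]
(A,P,Y): NE
(A,Q,X): not NE [P1→B gives 5>4; P2→P gives 9>0; P3→Y gives 5>4]
(A,Q,Y): not NE [P1→B gives 9>4]
(B,P,X): NE
(B,P,Y): not NE [P1→A gives 9>8; P2→Q gives 7>4; P3→X gives 8>1]
(B,Q,X): not NE [P2→P gives 8>4]
(B,Q,Y): not NE [P3→X gives 3>0]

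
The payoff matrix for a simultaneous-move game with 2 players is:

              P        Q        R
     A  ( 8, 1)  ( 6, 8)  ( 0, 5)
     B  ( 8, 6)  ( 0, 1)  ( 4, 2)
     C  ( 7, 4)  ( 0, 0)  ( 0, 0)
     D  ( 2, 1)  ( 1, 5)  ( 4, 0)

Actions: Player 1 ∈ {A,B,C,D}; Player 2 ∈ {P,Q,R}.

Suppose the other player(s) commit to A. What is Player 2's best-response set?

u_2(P vs A) = 1
u_2(Q vs A) = 8
u_2(R vs A) = 5
max payoff 8 at {Q}

P2 best: {Q}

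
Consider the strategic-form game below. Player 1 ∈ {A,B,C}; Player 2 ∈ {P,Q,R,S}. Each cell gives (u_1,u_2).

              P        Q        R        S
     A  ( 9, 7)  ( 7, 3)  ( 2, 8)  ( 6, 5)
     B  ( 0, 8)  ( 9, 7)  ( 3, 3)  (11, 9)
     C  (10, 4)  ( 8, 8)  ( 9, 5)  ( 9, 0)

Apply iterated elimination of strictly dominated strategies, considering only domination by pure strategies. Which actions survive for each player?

P1 drop A (C beats it: P:10>9 Q:8>7 R:9>2 S:9>6)
P2 drop R (Q beats it: B:7>3 C:8>5)
P1→{B,C} P2→{P,Q,S}

Remaining: P1:{B,C} P2:{P,Q,S}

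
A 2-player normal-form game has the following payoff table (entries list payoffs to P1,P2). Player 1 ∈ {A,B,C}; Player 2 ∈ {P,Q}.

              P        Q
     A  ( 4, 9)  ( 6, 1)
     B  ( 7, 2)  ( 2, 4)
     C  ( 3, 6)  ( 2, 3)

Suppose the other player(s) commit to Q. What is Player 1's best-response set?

u_1(A vs Q) = 6
u_1(B vs Q) = 2
u_1(C vs Q) = 2
max payoff 6 at {A}

P1 best: {A}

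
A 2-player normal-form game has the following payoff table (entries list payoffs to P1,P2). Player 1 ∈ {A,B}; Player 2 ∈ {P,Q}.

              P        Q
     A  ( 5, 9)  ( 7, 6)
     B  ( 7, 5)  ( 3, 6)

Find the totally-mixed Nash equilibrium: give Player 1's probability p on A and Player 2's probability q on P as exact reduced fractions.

P1 indiff ⇒ q·5+(1-q)·7 = q·7+(1-q)·3 ⇒ q(-2) = (1-q)(-4) ⇒ q = 2/3
P2 indiff ⇒ p·9+(1-p)·5 = p·6+(1-p)·6 ⇒ p(3) = (1-p)(1) ⇒ p = 1/4

P1 mixes 1/4 on A; P2 mixes 2/3 on P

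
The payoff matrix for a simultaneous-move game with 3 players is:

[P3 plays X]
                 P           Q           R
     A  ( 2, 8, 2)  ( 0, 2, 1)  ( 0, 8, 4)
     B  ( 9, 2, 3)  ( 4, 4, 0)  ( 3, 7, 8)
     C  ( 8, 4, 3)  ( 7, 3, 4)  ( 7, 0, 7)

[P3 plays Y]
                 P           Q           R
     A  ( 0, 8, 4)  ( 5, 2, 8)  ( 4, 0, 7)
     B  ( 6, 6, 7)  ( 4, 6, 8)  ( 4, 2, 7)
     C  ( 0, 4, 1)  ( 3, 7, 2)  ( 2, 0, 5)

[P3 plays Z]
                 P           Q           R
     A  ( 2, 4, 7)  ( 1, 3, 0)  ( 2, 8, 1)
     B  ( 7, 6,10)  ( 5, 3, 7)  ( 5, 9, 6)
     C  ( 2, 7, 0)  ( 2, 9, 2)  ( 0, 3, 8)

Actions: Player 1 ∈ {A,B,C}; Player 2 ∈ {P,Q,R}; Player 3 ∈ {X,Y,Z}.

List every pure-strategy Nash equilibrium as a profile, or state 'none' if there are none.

(A,P,X): not NE [P1→B gives 9>2; P3→Z gives 7>2]
(A,P,Y): not NE [P1→B gives 6>0; P3→Z gives 7>4]
(A,P,Z): not NE [P1→B gives 7>2; P2→R gives 8>4]
(A,Q,X): not NE [P1→C gives 7>0; P2→R gives 8>2; P3→Y gives 8>1]
(A,Q,Y): not NE [P2→P gives 8>2]
(A,Q,Z): not NE [P1→B gives 5>1; P2→R gives 8>3; P3→Y gives 8>0]
(A,R,X): not NE [P1→C gives 7>0; P3→Y gives 7>4]
(A,R,Y): not NE [P2→P gives 8>0]
(A,R,Z): not NE [P1→B gives 5>2; P3→Y gives 7>1]
(B,P,X): not NE [P2→R gives 7>2; P3→Z gives 10>3]
(B,P,Y): not NE [P3→Z gives 10>7]
(B,P,Z): not NE [P2→R gives 9>6]
(B,Q,X): not NE [P1→C gives 7>4; P2→R gives 7>4; P3→Y gives 8>0]
(B,Q,Y): not NE [P1→A gives 5>4]
(B,Q,Z): not NE [P2→R gives 9>3; P3→Y gives 8>7]
(B,R,X): not NE [P1→C gives 7>3]
(B,R,Y): not NE [P2→Q gives 6>2; P3→X gives 8>7]
(B,R,Z): not NE [P3→X gives 8>6]
(C,P,X): not NE [P1→B gives 9>8]
(C,P,Y): not NE [P1→B gives 6>0; P2→Q gives 7>4; P3→X gives 3>1]
(C,P,Z): not NE [P1→B gives 7>2; P2→Q gives 9>7; P3→X gives 3>0]
(C,Q,X): not NE [P2→P gives 4>3]
(C,Q,Y): not NE [P1→A gives 5>3; P3→X gives 4>2]
(C,Q,Z): not NE [P1→B gives 5>2; P3→X gives 4>2]
(C,R,X): not NE [P2→P gives 4>0; P3→Z gives 8>7]
(C,R,Y): not NE [P1→B gives 4>2; P2→Q gives 7>0; P3→Z gives 8>5]
(C,R,Z): not NE [P1→B gives 5>0; P2→Q gives 9>3]

Equilibria: none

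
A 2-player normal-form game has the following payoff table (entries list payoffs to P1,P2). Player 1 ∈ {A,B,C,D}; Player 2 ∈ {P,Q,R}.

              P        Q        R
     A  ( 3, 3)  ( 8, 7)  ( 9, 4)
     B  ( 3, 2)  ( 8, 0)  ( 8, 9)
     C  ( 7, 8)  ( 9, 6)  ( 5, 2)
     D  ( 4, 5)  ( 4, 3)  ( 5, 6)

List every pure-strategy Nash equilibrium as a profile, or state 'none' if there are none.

(A,P): not NE [P1→C gives 7>3; P2→Q gives 7>3]
(A,Q): not NE [P1→C gives 9>8]
(A,R): not NE [P2→Q gives 7>4]
(B,P): not NE [P1→C gives 7>3; P2→R gives 9>2]
(B,Q): not NE [P1→C gives 9>8; P2→R gives 9>0]
(B,R): not NE [P1→A gives 9>8]
(C,P): NE
(C,Q): not NE [P2→P gives 8>6]
(C,R): not NE [P1→A gives 9>5; P2→P gives 8>2]
(D,P): not NE [P1→C gives 7>4; P2→R gives 6>5]
(D,Q): not NE [P1→C gives 9>4; P2→R gives 6>3]
(D,R): not NE [P1→A gives 9>5]

NE set: (C,P)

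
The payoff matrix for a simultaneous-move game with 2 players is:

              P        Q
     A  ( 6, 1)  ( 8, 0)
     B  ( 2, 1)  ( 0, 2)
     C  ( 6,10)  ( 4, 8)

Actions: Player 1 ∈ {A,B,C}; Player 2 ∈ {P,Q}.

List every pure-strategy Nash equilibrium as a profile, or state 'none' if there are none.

(A,P): NE
(A,Q): not NE [P2→P gives 1>0]
(B,P): not NE [P1→C gives 6>2; P2→Q gives 2>1]
(B,Q): not NE [P1→A gives 8>0]
(C,P): NE
(C,Q): not NE [P1→A gives 8>4; P2→P gives 10>8]

PSNE = {(A,P), (C,P)}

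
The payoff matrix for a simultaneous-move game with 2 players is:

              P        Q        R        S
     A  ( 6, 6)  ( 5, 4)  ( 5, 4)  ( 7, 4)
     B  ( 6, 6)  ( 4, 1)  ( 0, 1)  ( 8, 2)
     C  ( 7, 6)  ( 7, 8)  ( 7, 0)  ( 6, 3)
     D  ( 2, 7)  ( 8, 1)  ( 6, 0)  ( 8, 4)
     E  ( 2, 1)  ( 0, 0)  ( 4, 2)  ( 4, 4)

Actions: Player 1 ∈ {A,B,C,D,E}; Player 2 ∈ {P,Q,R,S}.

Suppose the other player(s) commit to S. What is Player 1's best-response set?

P1 best: {B,D}

u_1(A vs S) = 7
u_1(B vs S) = 8
u_1(C vs S) = 6
u_1(D vs S) = 8
u_1(E vs S) = 4
max payoff 8 at {B,D}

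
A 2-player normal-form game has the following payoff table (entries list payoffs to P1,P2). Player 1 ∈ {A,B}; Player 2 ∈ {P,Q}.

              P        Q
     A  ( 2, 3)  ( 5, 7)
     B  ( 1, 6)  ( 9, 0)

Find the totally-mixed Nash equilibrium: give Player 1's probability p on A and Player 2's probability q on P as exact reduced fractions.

P1 mixes 3/5 on A; P2 mixes 4/5 on P

P1 indiff ⇒ q·2+(1-q)·5 = q·1+(1-q)·9 ⇒ q(1) = (1-q)(4) ⇒ q = 4/5
P2 indiff ⇒ p·3+(1-p)·6 = p·7+(1-p)·0 ⇒ p(-4) = (1-p)(-6) ⇒ p = 3/5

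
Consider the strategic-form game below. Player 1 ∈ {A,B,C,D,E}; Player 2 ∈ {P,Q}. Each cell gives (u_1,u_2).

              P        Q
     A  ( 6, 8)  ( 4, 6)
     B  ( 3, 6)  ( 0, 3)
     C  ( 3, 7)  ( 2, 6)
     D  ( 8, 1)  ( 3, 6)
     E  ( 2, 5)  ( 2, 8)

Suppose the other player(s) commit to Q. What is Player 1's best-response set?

u_1(A vs Q) = 4
u_1(B vs Q) = 0
u_1(C vs Q) = 2
u_1(D vs Q) = 3
u_1(E vs Q) = 2
max payoff 4 at {A}

BR_1 = {A}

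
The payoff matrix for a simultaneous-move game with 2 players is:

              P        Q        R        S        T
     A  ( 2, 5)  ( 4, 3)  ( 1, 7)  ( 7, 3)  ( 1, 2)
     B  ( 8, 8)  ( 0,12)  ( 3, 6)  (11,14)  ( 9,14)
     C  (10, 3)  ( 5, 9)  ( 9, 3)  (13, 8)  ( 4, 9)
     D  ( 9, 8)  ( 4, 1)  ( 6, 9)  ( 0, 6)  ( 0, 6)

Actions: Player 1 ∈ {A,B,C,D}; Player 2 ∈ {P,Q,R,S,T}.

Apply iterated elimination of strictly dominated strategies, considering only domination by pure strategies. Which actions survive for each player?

P1 drop A (C beats it: P:10>2 Q:5>4 R:9>1 S:13>7 T:4>1)
P1 drop D (C beats it: P:10>9 Q:5>4 R:9>6 S:13>0 T:4>0)
P2 drop P (Q beats it: B:12>8 C:9>3)
P2 drop R (Q beats it: B:12>6 C:9>3)
P1→{B,C} P2→{Q,S,T}

Survivors P1:{B,C} P2:{Q,S,T}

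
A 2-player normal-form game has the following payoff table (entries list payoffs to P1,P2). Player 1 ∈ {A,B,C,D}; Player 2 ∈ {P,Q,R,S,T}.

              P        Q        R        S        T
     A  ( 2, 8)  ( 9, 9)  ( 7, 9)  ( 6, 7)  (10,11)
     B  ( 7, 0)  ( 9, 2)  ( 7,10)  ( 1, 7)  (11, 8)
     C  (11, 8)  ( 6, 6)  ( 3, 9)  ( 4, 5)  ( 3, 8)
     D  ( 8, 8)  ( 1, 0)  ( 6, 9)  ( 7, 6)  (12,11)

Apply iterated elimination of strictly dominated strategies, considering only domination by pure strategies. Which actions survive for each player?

IESDS → P1:{A,B,D} P2:{R,T}

P2 drop P (R beats it: A:9>8 B:10>0 C:9>8 D:9>8)
P1 drop C (A beats it: Q:9>6 R:7>3 S:6>4 T:10>3)
P2 drop Q (T beats it: A:11>9 B:8>2 D:11>0)
P2 drop S (R beats it: A:9>7 B:10>7 D:9>6)
P1→{A,B,D} P2→{R,T}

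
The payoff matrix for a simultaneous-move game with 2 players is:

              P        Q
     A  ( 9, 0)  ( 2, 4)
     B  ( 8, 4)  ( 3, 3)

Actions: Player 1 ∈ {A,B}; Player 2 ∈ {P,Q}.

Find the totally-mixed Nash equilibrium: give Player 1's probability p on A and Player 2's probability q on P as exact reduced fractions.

(p,q) = (1/5, 1/2)

P1 indiff ⇒ q·9+(1-q)·2 = q·8+(1-q)·3 ⇒ q(1) = (1-q)(1) ⇒ q = 1/2
P2 indiff ⇒ p·0+(1-p)·4 = p·4+(1-p)·3 ⇒ p(-4) = (1-p)(-1) ⇒ p = 1/5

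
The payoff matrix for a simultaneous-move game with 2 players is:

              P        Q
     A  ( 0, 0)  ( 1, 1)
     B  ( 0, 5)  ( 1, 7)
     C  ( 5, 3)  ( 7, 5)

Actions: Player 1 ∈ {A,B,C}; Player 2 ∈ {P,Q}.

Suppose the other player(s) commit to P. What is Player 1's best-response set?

P1 best: {C}

u_1(A vs P) = 0
u_1(B vs P) = 0
u_1(C vs P) = 5
max payoff 5 at {C}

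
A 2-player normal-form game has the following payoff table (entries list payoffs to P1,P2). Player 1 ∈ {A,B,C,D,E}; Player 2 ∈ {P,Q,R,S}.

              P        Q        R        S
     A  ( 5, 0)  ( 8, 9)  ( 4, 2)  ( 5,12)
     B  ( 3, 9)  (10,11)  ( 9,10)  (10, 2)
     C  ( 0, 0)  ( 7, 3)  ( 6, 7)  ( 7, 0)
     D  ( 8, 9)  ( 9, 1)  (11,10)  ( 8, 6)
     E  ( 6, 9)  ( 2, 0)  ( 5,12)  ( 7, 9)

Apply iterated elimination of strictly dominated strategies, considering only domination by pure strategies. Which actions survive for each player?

Remaining: P1:{B,D} P2:{Q,R}

P1 drop A (D beats it: P:8>5 Q:9>8 R:11>4 S:8>5)
P1 drop C (B beats it: P:3>0 Q:10>7 R:9>6 S:10>7)
P1 drop E (D beats it: P:8>6 Q:9>2 R:11>5 S:8>7)
P2 drop P (R beats it: B:10>9 D:10>9)
P2 drop S (R beats it: B:10>2 D:10>6)
P1→{B,D} P2→{Q,R}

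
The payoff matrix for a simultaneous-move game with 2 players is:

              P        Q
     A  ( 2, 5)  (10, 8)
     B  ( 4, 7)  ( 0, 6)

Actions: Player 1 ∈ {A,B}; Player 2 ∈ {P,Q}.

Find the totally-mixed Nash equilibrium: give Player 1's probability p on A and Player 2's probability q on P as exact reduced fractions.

P1 mixes 1/4 on A; P2 mixes 5/6 on P

P1 indiff ⇒ q·2+(1-q)·10 = q·4+(1-q)·0 ⇒ q(-2) = (1-q)(-10) ⇒ q = 5/6
P2 indiff ⇒ p·5+(1-p)·7 = p·8+(1-p)·6 ⇒ p(-3) = (1-p)(-1) ⇒ p = 1/4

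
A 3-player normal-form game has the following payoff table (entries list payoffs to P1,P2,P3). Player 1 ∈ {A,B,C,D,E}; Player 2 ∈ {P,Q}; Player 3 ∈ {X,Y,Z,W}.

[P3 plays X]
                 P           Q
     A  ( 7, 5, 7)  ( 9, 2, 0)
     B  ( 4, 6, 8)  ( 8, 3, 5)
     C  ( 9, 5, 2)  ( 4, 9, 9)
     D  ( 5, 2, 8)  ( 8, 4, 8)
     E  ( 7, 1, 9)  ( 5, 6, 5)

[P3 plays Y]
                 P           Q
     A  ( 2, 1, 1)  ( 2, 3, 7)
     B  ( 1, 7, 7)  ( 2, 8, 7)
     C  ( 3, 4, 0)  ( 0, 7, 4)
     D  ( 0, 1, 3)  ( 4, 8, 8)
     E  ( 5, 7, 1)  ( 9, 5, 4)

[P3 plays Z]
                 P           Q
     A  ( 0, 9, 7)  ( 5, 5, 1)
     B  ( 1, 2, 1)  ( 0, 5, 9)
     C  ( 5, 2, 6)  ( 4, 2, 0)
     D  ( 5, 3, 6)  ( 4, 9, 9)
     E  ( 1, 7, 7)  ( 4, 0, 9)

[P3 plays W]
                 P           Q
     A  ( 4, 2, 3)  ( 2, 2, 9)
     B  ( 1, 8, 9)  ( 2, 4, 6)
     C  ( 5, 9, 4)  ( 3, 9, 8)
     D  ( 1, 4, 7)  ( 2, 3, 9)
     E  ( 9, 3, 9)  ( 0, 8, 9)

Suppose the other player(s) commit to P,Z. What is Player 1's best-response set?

u_1(A vs P,Z) = 0
u_1(B vs P,Z) = 1
u_1(C vs P,Z) = 5
u_1(D vs P,Z) = 5
u_1(E vs P,Z) = 1
max payoff 5 at {C,D}

BR_1 = {C,D}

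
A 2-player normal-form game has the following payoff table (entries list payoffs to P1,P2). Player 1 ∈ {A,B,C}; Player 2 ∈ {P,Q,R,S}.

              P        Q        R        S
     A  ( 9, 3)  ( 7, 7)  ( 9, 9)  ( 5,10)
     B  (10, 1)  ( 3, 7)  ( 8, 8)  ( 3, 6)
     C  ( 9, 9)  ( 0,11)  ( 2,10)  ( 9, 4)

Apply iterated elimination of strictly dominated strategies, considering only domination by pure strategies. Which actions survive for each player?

Survivors P1:{A,C} P2:{Q,R,S}

P2 drop P (Q beats it: A:7>3 B:7>1 C:11>9)
P1 drop B (A beats it: Q:7>3 R:9>8 S:5>3)
P1→{A,C} P2→{Q,R,S}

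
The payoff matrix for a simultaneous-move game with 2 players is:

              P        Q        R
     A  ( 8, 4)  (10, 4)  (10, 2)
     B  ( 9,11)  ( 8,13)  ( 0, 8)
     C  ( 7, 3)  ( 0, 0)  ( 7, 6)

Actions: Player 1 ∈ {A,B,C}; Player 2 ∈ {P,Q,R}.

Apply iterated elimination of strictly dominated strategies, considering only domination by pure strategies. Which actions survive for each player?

Survivors P1:{A,B} P2:{P,Q}

P1 drop C (A beats it: P:8>7 Q:10>0 R:10>7)
P2 drop R (P beats it: A:4>2 B:11>8)
P1→{A,B} P2→{P,Q}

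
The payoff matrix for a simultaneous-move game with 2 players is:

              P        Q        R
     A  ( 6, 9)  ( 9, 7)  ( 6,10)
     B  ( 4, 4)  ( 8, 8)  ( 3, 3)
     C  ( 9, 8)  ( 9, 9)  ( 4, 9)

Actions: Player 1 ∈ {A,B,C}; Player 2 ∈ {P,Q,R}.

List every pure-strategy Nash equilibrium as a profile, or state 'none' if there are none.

(A,P): not NE [P1→C gives 9>6; P2→R gives 10>9]
(A,Q): not NE [P2→R gives 10>7]
(A,R): NE
(B,P): not NE [P1→C gives 9>4; P2→Q gives 8>4]
(B,Q): not NE [P1→C gives 9>8]
(B,R): not NE [P1→A gives 6>3; P2→Q gives 8>3]
(C,P): not NE [P2→R gives 9>8]
(C,Q): NE
(C,R): not NE [P1→A gives 6>4]

PSNE = {(A,R), (C,Q)}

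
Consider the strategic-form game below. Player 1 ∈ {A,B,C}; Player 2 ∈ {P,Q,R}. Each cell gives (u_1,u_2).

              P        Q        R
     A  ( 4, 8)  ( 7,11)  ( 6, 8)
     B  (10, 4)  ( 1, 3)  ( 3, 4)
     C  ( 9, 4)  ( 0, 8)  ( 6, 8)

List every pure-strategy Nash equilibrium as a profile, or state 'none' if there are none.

(A,P): not NE [P1→B gives 10>4; P2→Q gives 11>8]
(A,Q): NE
(A,R): not NE [P2→Q gives 11>8]
(B,P): NE
(B,Q): not NE [P1→A gives 7>1; P2→R gives 4>3]
(B,R): not NE [P1→C gives 6>3]
(C,P): not NE [P1→B gives 10>9; P2→R gives 8>4]
(C,Q): not NE [P1→A gives 7>0]
(C,R): NE

Nash profiles: (A,Q), (B,P), (C,R)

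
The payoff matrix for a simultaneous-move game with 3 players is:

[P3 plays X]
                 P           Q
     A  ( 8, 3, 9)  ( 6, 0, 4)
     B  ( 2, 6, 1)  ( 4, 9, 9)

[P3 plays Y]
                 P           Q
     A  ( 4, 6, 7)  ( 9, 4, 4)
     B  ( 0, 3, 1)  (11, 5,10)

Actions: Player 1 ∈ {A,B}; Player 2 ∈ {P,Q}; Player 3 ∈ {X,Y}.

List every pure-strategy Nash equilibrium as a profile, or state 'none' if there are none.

NE set: (A,P,X), (B,Q,Y)

(A,P,X): NE
(A,P,Y): not NE [P3→X gives 9>7]
(A,Q,X): not NE [P2→P gives 3>0]
(A,Q,Y): not NE [P1→B gives 11>9; P2→P gives 6>4]
(B,P,X): not NE [P1→A gives 8>2; P2→Q gives 9>6]
(B,P,Y): not NE [P1→A gives 4>0; P2→Q gives 5>3]
(B,Q,X): not NE [P1→A gives 6>4; P3→Y gives 10>9]
(B,Q,Y): NE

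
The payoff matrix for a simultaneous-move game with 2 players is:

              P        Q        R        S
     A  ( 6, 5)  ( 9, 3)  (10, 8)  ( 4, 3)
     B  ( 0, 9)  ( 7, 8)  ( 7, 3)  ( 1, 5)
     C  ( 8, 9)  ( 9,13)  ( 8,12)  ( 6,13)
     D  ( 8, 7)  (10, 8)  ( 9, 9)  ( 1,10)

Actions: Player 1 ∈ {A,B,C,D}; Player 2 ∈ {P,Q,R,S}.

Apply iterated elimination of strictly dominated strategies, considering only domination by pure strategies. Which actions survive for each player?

P1 drop B (A beats it: P:6>0 Q:9>7 R:10>7 S:4>1)
P2 drop P (R beats it: A:8>5 C:12>9 D:9>7)
P1→{A,C,D} P2→{Q,R,S}

IESDS → P1:{A,C,D} P2:{Q,R,S}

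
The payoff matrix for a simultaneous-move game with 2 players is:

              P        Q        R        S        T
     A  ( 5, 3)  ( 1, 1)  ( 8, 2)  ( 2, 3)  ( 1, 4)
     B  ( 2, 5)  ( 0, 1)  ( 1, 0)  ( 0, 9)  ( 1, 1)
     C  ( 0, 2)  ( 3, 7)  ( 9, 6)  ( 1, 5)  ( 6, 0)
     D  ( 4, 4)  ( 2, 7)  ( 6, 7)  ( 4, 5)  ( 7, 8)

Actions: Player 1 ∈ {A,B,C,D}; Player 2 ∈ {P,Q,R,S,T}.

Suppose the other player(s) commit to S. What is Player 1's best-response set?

u_1(A vs S) = 2
u_1(B vs S) = 0
u_1(C vs S) = 1
u_1(D vs S) = 4
max payoff 4 at {D}

argmax u_1 = {D}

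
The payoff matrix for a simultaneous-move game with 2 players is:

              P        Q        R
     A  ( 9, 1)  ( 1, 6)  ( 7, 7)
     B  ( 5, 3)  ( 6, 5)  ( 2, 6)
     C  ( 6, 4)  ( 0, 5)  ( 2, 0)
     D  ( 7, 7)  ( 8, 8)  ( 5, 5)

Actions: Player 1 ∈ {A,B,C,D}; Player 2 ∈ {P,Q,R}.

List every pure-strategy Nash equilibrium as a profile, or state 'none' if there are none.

(A,P): not NE [P2→R gives 7>1]
(A,Q): not NE [P1→D gives 8>1; P2→R gives 7>6]
(A,R): NE
(B,P): not NE [P1→A gives 9>5; P2→R gives 6>3]
(B,Q): not NE [P1→D gives 8>6; P2→R gives 6>5]
(B,R): not NE [P1→A gives 7>2]
(C,P): not NE [P1→A gives 9>6; P2→Q gives 5>4]
(C,Q): not NE [P1→D gives 8>0]
(C,R): not NE [P1→A gives 7>2; P2→Q gives 5>0]
(D,P): not NE [P1→A gives 9>7; P2→Q gives 8>7]
(D,Q): NE
(D,R): not NE [P1→A gives 7>5; P2→Q gives 8>5]

PSNE = {(A,R), (D,Q)}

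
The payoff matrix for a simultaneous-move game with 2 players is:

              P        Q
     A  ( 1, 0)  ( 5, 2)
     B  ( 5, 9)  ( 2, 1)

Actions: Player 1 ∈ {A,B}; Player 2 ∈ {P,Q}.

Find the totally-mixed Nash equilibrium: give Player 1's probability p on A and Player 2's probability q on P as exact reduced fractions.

(p,q) = (4/5, 3/7)

P1 indiff ⇒ q·1+(1-q)·5 = q·5+(1-q)·2 ⇒ q(-4) = (1-q)(-3) ⇒ q = 3/7
P2 indiff ⇒ p·0+(1-p)·9 = p·2+(1-p)·1 ⇒ p(-2) = (1-p)(-8) ⇒ p = 4/5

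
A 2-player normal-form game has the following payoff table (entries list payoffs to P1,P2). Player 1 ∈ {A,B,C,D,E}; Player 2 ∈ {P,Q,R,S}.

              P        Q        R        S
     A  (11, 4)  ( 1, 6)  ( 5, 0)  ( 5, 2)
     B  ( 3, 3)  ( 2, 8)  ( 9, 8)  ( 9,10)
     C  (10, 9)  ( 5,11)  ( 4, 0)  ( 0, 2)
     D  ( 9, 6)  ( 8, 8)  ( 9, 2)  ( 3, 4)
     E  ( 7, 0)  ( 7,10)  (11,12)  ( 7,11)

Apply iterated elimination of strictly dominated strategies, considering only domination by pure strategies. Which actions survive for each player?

P2 drop P (Q beats it: A:6>4 B:8>3 C:11>9 D:8>6 E:10>0)
P1 drop A (B beats it: Q:2>1 R:9>5 S:9>5)
P1 drop C (D beats it: Q:8>5 R:9>4 S:3>0)
P1→{B,D,E} P2→{Q,R,S}

Survivors P1:{B,D,E} P2:{Q,R,S}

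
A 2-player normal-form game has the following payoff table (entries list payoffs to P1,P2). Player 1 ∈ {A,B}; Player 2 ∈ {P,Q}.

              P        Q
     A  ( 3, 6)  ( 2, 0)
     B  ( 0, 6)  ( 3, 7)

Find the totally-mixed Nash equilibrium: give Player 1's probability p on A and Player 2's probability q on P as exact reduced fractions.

(p,q) = (1/7, 1/4)

P1 indiff ⇒ q·3+(1-q)·2 = q·0+(1-q)·3 ⇒ q(3) = (1-q)(1) ⇒ q = 1/4
P2 indiff ⇒ p·6+(1-p)·6 = p·0+(1-p)·7 ⇒ p(6) = (1-p)(1) ⇒ p = 1/7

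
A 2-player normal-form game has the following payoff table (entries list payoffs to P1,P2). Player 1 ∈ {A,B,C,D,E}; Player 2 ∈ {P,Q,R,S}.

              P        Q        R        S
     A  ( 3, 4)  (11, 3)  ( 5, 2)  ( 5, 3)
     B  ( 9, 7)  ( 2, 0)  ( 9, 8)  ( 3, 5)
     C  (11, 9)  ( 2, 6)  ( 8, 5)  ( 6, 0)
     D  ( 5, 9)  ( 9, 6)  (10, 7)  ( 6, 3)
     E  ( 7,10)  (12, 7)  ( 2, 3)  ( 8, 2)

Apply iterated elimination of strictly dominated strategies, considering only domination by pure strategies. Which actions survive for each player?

IESDS → P1:{B,C,D} P2:{P,R}

P2 drop Q (P beats it: A:4>3 B:7>0 C:9>6 D:9>6 E:10>7)
P1 drop A (C beats it: P:11>3 R:8>5 S:6>5)
P2 drop S (P beats it: B:7>5 C:9>0 D:9>3 E:10>2)
P1 drop E (B beats it: P:9>7 R:9>2)
P1→{B,C,D} P2→{P,R}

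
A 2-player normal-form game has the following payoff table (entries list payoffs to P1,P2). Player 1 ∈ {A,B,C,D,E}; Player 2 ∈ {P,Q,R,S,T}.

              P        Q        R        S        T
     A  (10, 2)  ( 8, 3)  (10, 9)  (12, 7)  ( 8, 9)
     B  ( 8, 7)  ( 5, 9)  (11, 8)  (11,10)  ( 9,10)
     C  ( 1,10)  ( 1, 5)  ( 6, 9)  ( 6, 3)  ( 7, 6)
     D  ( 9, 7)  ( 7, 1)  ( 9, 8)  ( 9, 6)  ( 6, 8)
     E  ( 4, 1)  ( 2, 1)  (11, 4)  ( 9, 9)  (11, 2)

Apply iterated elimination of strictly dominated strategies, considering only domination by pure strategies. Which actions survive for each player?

P1 drop C (A beats it: P:10>1 Q:8>1 R:10>6 S:12>6 T:8>7)
P1 drop D (A beats it: P:10>9 Q:8>7 R:10>9 S:12>9 T:8>6)
P2 drop P (R beats it: A:9>2 B:8>7 E:4>1)
P2 drop Q (S beats it: A:7>3 B:10>9 E:9>1)
P1→{A,B,E} P2→{R,S,T}

Survivors P1:{A,B,E} P2:{R,S,T}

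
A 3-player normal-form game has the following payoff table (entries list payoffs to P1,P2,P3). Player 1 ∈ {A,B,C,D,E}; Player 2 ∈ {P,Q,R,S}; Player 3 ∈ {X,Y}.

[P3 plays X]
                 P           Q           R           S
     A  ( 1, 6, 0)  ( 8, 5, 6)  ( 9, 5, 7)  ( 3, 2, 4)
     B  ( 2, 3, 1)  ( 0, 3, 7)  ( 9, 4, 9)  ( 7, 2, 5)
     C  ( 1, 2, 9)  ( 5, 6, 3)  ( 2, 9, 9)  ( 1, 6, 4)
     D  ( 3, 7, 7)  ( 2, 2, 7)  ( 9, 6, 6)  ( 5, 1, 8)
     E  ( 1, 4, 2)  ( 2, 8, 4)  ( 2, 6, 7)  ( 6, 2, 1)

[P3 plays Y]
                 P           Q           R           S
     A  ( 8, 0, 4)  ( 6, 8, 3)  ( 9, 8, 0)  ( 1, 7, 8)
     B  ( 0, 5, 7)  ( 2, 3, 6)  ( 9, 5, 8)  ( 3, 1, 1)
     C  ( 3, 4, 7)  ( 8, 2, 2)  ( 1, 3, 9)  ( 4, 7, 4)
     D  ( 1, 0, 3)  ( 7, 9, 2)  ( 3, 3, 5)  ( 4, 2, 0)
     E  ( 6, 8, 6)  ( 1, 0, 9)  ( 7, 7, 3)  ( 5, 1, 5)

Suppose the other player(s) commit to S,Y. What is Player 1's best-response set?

u_1(A vs S,Y) = 1
u_1(B vs S,Y) = 3
u_1(C vs S,Y) = 4
u_1(D vs S,Y) = 4
u_1(E vs S,Y) = 5
max payoff 5 at {E}

BR_1 = {E}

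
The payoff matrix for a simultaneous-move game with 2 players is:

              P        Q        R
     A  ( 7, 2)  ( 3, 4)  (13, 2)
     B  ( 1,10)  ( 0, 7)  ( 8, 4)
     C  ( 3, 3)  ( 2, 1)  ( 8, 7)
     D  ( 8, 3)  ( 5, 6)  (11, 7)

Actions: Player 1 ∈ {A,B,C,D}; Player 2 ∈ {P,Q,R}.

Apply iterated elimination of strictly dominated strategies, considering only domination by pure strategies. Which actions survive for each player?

P1 drop B (A beats it: P:7>1 Q:3>0 R:13>8)
P1 drop C (A beats it: P:7>3 Q:3>2 R:13>8)
P2 drop P (Q beats it: A:4>2 D:6>3)
P1→{A,D} P2→{Q,R}

Remaining: P1:{A,D} P2:{Q,R}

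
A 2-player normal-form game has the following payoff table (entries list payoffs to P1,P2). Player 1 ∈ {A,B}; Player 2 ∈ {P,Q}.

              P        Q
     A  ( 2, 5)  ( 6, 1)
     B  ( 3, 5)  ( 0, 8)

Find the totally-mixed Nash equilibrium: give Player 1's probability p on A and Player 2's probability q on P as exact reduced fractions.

p=3/7, q=6/7

P1 indiff ⇒ q·2+(1-q)·6 = q·3+(1-q)·0 ⇒ q(-1) = (1-q)(-6) ⇒ q = 6/7
P2 indiff ⇒ p·5+(1-p)·5 = p·1+(1-p)·8 ⇒ p(4) = (1-p)(3) ⇒ p = 3/7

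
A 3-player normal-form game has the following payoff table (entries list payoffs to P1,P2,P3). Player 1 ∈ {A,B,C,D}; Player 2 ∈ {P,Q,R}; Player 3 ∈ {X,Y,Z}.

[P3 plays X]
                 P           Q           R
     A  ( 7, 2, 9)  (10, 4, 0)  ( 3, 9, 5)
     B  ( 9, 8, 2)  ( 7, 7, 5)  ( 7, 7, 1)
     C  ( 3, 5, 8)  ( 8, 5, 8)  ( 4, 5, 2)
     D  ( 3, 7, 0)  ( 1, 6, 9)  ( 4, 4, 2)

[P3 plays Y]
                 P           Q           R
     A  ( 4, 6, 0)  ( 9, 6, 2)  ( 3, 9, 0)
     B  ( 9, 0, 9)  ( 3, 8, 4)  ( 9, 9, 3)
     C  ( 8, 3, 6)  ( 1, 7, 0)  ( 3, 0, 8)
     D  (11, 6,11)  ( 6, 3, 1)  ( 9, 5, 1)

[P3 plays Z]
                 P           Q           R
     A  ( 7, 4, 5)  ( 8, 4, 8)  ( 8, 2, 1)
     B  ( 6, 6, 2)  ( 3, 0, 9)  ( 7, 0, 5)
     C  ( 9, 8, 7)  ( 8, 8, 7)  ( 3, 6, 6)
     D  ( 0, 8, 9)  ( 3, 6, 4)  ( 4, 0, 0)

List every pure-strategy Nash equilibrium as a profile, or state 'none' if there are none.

PSNE = {(A,Q,Z), (D,P,Y)}

(A,P,X): not NE [P1→B gives 9>7; P2→R gives 9>2]
(A,P,Y): not NE [P1→D gives 11>4; P2→R gives 9>6; P3→X gives 9>0]
(A,P,Z): not NE [P1→C gives 9>7; P3→X gives 9>5]
(A,Q,X): not NE [P2→R gives 9>4; P3→Z gives 8>0]
(A,Q,Y): not NE [P2→R gives 9>6; P3→Z gives 8>2]
(A,Q,Z): NE
(A,R,X): not NE [P1→B gives 7>3]
(A,R,Y): not NE [P1→D gives 9>3; P3→X gives 5>0]
(A,R,Z): not NE [P2→Q gives 4>2; P3→X gives 5>1]
(B,P,X): not NE [P3→Y gives 9>2]
(B,P,Y): not NE [P1→D gives 11>9; P2→R gives 9>0]
(B,P,Z): not NE [P1→C gives 9>6; P3→Y gives 9>2]
(B,Q,X): not NE [P1→A gives 10>7; P2→P gives 8>7; P3→Z gives 9>5]
(B,Q,Y): not NE [P1→A gives 9>3; P2→R gives 9>8; P3→Z gives 9>4]
(B,Q,Z): not NE [P1→C gives 8>3; P2→P gives 6>0]
(B,R,X): not NE [P2→P gives 8>7; P3→Z gives 5>1]
(B,R,Y): not NE [P3→Z gives 5>3]
(B,R,Z): not NE [P1→A gives 8>7; P2→P gives 6>0]
(C,P,X): not NE [P1→B gives 9>3]
(C,P,Y): not NE [P1→D gives 11>8; P2→Q gives 7>3; P3→X gives 8>6]
(C,P,Z): not NE [P3→X gives 8>7]
(C,Q,X): not NE [P1→A gives 10>8]
(C,Q,Y): not NE [P1→A gives 9>1; P3→X gives 8>0]
(C,Q,Z): not NE [P3→X gives 8>7]
(C,R,X): not NE [P1→B gives 7>4; P3→Y gives 8>2]
(C,R,Y): not NE [P1→D gives 9>3; P2→Q gives 7>0]
(C,R,Z): not NE [P1→A gives 8>3; P2→Q gives 8>6; P3→Y gives 8>6]
(D,P,X): not NE [P1→B gives 9>3; P3→Y gives 11>0]
(D,P,Y): NE
(D,P,Z): not NE [P1→C gives 9>0; P3→Y gives 11>9]
(D,Q,X): not NE [P1→A gives 10>1; P2→P gives 7>6]
(D,Q,Y): not NE [P1→A gives 9>6; P2→P gives 6>3; P3→X gives 9>1]
(D,Q,Z): not NE [P1→C gives 8>3; P2→P gives 8>6; P3→X gives 9>4]
(D,R,X): not NE [P1→B gives 7>4; P2→P gives 7>4]
(D,R,Y): not NE [P2→P gives 6>5; P3→X gives 2>1]
(D,R,Z): not NE [P1→A gives 8>4; P2→P gives 8>0; P3→X gives 2>0]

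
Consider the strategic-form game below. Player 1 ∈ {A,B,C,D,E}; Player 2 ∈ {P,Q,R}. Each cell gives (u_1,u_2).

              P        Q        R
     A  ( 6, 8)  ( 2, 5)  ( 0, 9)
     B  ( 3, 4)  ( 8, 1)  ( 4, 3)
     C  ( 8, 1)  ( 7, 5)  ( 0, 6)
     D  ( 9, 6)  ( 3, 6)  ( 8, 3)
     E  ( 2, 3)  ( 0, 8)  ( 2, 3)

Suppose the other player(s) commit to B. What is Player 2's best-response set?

argmax u_2 = {P}

u_2(P vs B) = 4
u_2(Q vs B) = 1
u_2(R vs B) = 3
max payoff 4 at {P}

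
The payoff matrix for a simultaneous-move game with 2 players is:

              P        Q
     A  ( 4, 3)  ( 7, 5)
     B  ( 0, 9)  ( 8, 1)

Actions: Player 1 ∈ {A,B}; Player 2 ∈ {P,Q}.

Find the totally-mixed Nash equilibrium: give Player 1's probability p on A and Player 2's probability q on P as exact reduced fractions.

P1 indiff ⇒ q·4+(1-q)·7 = q·0+(1-q)·8 ⇒ q(4) = (1-q)(1) ⇒ q = 1/5
P2 indiff ⇒ p·3+(1-p)·9 = p·5+(1-p)·1 ⇒ p(-2) = (1-p)(-8) ⇒ p = 4/5

(p,q) = (4/5, 1/5)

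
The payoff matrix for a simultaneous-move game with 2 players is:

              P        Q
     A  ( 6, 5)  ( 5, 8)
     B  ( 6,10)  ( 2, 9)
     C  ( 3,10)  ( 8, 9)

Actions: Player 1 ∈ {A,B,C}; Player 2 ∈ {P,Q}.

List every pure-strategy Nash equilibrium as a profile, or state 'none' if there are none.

Nash profiles: (B,P)

(A,P): not NE [P2→Q gives 8>5]
(A,Q): not NE [P1→C gives 8>5]
(B,P): NE
(B,Q): not NE [P1→C gives 8>2; P2→P gives 10>9]
(C,P): not NE [P1→B gives 6>3]
(C,Q): not NE [P2→P gives 10>9]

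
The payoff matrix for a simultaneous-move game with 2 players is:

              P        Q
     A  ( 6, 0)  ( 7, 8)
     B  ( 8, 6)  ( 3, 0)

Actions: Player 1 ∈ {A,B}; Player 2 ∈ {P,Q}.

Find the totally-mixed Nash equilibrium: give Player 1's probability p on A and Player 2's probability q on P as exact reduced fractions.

P1 indiff ⇒ q·6+(1-q)·7 = q·8+(1-q)·3 ⇒ q(-2) = (1-q)(-4) ⇒ q = 2/3
P2 indiff ⇒ p·0+(1-p)·6 = p·8+(1-p)·0 ⇒ p(-8) = (1-p)(-6) ⇒ p = 3/7

P1 mixes 3/7 on A; P2 mixes 2/3 on P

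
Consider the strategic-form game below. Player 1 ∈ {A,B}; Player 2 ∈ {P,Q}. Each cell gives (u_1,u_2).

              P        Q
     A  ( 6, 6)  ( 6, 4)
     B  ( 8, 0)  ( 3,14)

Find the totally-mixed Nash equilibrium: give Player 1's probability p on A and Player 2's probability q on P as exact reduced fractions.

p=7/8, q=3/5

P1 indiff ⇒ q·6+(1-q)·6 = q·8+(1-q)·3 ⇒ q(-2) = (1-q)(-3) ⇒ q = 3/5
P2 indiff ⇒ p·6+(1-p)·0 = p·4+(1-p)·14 ⇒ p(2) = (1-p)(14) ⇒ p = 7/8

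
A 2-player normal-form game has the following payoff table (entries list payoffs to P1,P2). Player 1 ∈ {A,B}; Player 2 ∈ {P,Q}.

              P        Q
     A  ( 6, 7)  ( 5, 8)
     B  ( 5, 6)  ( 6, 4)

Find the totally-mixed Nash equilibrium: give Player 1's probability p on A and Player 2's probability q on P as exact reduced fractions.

P1 indiff ⇒ q·6+(1-q)·5 = q·5+(1-q)·6 ⇒ q(1) = (1-q)(1) ⇒ q = 1/2
P2 indiff ⇒ p·7+(1-p)·6 = p·8+(1-p)·4 ⇒ p(-1) = (1-p)(-2) ⇒ p = 2/3

P1 mixes 2/3 on A; P2 mixes 1/2 on P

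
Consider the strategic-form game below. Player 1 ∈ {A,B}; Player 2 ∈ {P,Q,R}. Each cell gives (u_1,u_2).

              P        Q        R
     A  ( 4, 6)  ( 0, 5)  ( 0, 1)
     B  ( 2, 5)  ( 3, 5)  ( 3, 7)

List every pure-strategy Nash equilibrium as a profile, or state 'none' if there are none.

Nash profiles: (A,P), (B,R)

(A,P): NE
(A,Q): not NE [P1→B gives 3>0; P2→P gives 6>5]
(A,R): not NE [P1→B gives 3>0; P2→P gives 6>1]
(B,P): not NE [P1→A gives 4>2; P2→R gives 7>5]
(B,Q): not NE [P2→R gives 7>5]
(B,R): NE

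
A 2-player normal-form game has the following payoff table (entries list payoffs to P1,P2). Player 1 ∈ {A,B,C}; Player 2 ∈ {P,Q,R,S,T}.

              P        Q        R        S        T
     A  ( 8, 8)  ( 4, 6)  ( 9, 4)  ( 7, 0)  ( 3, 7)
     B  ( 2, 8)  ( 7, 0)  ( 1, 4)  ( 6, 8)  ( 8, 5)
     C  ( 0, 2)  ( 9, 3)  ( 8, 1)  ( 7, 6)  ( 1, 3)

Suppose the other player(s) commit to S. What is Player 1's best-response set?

P1 best: {A,C}

u_1(A vs S) = 7
u_1(B vs S) = 6
u_1(C vs S) = 7
max payoff 7 at {A,C}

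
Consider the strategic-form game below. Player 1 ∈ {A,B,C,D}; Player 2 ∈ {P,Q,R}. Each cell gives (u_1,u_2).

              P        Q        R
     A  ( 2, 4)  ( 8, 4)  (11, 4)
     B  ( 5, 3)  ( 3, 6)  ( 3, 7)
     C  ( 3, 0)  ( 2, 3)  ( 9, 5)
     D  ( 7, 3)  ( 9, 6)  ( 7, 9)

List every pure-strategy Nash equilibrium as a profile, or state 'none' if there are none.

(A,P): not NE [P1→D gives 7>2]
(A,Q): not NE [P1→D gives 9>8]
(A,R): NE
(B,P): not NE [P1→D gives 7>5; P2→R gives 7>3]
(B,Q): not NE [P1→D gives 9>3; P2→R gives 7>6]
(B,R): not NE [P1→A gives 11>3]
(C,P): not NE [P1→D gives 7>3; P2→R gives 5>0]
(C,Q): not NE [P1→D gives 9>2; P2→R gives 5>3]
(C,R): not NE [P1→A gives 11>9]
(D,P): not NE [P2→R gives 9>3]
(D,Q): not NE [P2→R gives 9>6]
(D,R): not NE [P1→A gives 11>7]

NE set: (A,R)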